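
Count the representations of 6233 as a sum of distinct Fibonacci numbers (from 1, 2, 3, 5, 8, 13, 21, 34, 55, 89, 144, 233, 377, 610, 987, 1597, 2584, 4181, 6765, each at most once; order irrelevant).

Each representation comes from the Zeckendorf form by replacing some F_k with F_{k−1} + F_{k−2} where possible.
6233 = 4181+1597+377+55+21+2 = 4181+1597+377+55+13+8+2 = 4181+1597+233+144+55+21+2 = 4181+987+610+377+55+21+2 = 4181+1597+377+55+13+5+3+2 = … (31 more), for 36 in all.

36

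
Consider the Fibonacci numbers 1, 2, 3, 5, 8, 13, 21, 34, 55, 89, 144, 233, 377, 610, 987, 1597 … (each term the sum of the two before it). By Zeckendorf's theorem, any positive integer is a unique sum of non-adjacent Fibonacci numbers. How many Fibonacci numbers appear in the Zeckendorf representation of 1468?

5

Repeatedly subtract the largest Fibonacci number that fits:
subtract 987 from 1468: 481 remains
subtract 377 from 481: 104 remains
subtract 89 from 104: 15 remains
subtract 13 from 15: 2 remains
subtract 2 from 2: 0 remains
1468 = 987 + 377 + 89 + 13 + 2, which has 5 terms.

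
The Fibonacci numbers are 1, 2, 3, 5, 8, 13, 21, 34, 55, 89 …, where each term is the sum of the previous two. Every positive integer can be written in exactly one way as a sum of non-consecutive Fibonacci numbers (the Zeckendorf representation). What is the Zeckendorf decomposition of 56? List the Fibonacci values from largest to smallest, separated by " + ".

Repeatedly subtract the largest Fibonacci number that fits:
largest Fibonacci ≤ 56 is 55; 56 − 55 = 1
largest Fibonacci ≤ 1 is 1; 1 − 1 = 0
So 56 = 55 + 1, with no two terms consecutive in the sequence.

55 + 1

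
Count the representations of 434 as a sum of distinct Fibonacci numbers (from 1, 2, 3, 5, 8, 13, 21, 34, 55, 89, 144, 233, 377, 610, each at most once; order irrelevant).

434 = 377+55+2 = 377+34+21+2 = 233+144+55+2 = 377+34+13+8+2 = 233+144+34+21+2 = … (6 more), for 11 in all.

11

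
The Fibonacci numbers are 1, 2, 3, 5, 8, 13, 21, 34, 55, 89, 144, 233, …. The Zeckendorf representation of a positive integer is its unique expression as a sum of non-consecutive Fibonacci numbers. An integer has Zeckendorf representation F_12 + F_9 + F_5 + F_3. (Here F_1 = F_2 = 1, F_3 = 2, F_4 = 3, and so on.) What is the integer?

F_12 + F_9 + F_5 + F_3 = 144 + 34 + 5 + 2 = 185.

185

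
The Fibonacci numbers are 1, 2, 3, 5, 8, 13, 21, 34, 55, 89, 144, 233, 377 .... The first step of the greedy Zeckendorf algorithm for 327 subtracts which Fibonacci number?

233 ≤ 327 < 377, so the largest Fibonacci number not exceeding 327 is 233.

233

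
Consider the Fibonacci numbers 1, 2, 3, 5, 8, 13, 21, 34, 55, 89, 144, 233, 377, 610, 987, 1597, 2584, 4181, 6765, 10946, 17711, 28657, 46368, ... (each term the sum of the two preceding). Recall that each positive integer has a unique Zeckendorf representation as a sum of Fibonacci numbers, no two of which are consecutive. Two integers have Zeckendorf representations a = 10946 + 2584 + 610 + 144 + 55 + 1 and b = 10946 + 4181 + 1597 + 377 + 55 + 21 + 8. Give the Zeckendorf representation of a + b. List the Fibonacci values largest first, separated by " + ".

The two numbers are 14340 and 17185, so their sum is 31525.
28657 ≤ 31525 < 46368, so take 28657; remainder 2868
2584 ≤ 2868 < 4181, so take 2584; remainder 284
233 ≤ 284 < 377, so take 233; remainder 51
34 ≤ 51 < 55, so take 34; remainder 17
13 ≤ 17 < 21, so take 13; remainder 4
3 ≤ 4 < 5, so take 3; remainder 1
1 ≤ 1 < 2, so take 1; remainder 0

28657 + 2584 + 233 + 34 + 13 + 3 + 1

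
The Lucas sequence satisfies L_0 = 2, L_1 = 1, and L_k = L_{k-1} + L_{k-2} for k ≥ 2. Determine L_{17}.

Iterating the recurrence up to L_{9} = 76 and L_{8} = 47:
L_{10} = L_{9} + L_{8} = 76 + 47 = 123
L_{11} = L_{10} + L_{9} = 123 + 76 = 199
L_{12} = L_{11} + L_{10} = 199 + 123 = 322
L_{13} = L_{12} + L_{11} = 322 + 199 = 521
L_{14} = L_{13} + L_{12} = 521 + 322 = 843
L_{15} = L_{14} + L_{13} = 843 + 521 = 1364
L_{16} = L_{15} + L_{14} = 1364 + 843 = 2207
L_{17} = L_{16} + L_{15} = 2207 + 1364 = 3571

3571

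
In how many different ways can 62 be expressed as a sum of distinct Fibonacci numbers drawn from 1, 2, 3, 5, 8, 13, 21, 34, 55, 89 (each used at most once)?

3

Starting from the Zeckendorf form and repeatedly splitting a term F_k into F_{k−1} + F_{k−2} (when neither is already used) reaches every representation.
62 = 55+5+2 = 34+21+5+2 = 34+13+8+5+2 — 3 representations.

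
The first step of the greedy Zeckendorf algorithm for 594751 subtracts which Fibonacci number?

514229 ≤ 594751 < 832040, so the largest Fibonacci number not exceeding 594751 is 514229.

514229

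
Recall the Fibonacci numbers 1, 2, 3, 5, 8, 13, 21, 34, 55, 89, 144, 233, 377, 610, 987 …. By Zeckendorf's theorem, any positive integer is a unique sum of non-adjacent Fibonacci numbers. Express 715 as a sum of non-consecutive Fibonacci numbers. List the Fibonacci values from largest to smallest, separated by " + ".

610 + 89 + 13 + 3

Greedily peel off the largest Fibonacci term at each step:
take 610 (≤ 715); 715 − 610 = 105
take 89 (≤ 105); 105 − 89 = 16
take 13 (≤ 16); 16 − 13 = 3
take 3 (≤ 3); 3 − 3 = 0
So 715 = 610 + 89 + 13 + 3, with no two terms consecutive in the sequence.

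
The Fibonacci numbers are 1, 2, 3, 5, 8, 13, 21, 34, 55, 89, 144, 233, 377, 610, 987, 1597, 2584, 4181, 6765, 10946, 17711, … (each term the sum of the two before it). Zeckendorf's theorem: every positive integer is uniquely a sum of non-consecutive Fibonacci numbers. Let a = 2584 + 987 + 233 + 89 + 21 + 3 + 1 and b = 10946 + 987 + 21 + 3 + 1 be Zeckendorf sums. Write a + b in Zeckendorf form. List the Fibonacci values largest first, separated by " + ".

The two numbers are 3918 and 11958, so their sum is 15876.
15876: greatest Fibonacci not exceeding it is 10946, leaving 4930
4930: greatest Fibonacci not exceeding it is 4181, leaving 749
749: greatest Fibonacci not exceeding it is 610, leaving 139
139: greatest Fibonacci not exceeding it is 89, leaving 50
50: greatest Fibonacci not exceeding it is 34, leaving 16
16: greatest Fibonacci not exceeding it is 13, leaving 3
3: greatest Fibonacci not exceeding it is 3, leaving 0

10946 + 4181 + 610 + 89 + 34 + 13 + 3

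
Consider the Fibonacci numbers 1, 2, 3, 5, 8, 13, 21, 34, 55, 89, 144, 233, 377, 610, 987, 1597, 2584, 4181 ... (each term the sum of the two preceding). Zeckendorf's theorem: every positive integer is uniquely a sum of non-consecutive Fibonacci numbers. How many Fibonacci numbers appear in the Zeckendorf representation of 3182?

largest Fibonacci ≤ 3182 is 2584; 3182 − 2584 = 598
largest Fibonacci ≤ 598 is 377; 598 − 377 = 221
largest Fibonacci ≤ 221 is 144; 221 − 144 = 77
largest Fibonacci ≤ 77 is 55; 77 − 55 = 22
largest Fibonacci ≤ 22 is 21; 22 − 21 = 1
largest Fibonacci ≤ 1 is 1; 1 − 1 = 0
3182 = 2584 + 377 + 144 + 55 + 21 + 1, which has 6 terms.

6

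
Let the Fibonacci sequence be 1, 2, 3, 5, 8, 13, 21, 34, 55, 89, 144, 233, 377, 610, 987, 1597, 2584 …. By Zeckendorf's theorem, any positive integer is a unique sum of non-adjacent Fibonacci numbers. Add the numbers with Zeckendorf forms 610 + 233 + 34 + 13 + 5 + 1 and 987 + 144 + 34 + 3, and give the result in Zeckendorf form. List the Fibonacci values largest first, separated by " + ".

1597 + 377 + 89 + 1

The two numbers are 896 and 1168, so their sum is 2064.
Greedily peel off the largest Fibonacci term at each step:
2064 − 1597 = 467
467 − 377 = 90
90 − 89 = 1
1 − 1 = 0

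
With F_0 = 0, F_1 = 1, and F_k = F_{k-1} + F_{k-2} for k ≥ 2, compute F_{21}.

Iterating the recurrence up to F_{14} = 377 and F_{13} = 233:
F_{15} = F_{14} + F_{13} = 377 + 233 = 610
F_{16} = F_{15} + F_{14} = 610 + 377 = 987
F_{17} = F_{16} + F_{15} = 987 + 610 = 1597
F_{18} = F_{17} + F_{16} = 1597 + 987 = 2584
F_{19} = F_{18} + F_{17} = 2584 + 1597 = 4181
F_{20} = F_{19} + F_{18} = 4181 + 2584 = 6765
F_{21} = F_{20} + F_{19} = 6765 + 4181 = 10946

10946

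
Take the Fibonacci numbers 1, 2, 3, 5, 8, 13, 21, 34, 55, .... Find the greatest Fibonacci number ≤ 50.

34 ≤ 50 < 55, so the largest Fibonacci number not exceeding 50 is 34.

34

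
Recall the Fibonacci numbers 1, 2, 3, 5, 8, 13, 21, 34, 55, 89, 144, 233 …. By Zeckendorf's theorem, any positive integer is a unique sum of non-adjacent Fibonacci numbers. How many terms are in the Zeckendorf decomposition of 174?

4

Greedily peel off the largest Fibonacci term at each step:
144 ≤ 174 < 233, so take 144; remainder 30
21 ≤ 30 < 34, so take 21; remainder 9
8 ≤ 9 < 13, so take 8; remainder 1
1 ≤ 1 < 2, so take 1; remainder 0
174 = 144 + 21 + 8 + 1, which has 4 terms.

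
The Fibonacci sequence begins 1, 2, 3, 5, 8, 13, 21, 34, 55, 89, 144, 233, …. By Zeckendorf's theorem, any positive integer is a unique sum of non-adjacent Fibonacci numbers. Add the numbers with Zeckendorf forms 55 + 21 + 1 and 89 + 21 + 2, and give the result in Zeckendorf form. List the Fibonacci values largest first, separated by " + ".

The two numbers are 77 and 112, so their sum is 189.
subtract 144 from 189: 45 remains
subtract 34 from 45: 11 remains
subtract 8 from 11: 3 remains
subtract 3 from 3: 0 remains

144 + 34 + 8 + 3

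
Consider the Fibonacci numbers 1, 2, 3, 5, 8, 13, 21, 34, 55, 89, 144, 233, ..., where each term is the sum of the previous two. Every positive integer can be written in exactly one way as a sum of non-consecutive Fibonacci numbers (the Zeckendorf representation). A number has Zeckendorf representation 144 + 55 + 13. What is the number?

144 + 55 + 13 = 212.

212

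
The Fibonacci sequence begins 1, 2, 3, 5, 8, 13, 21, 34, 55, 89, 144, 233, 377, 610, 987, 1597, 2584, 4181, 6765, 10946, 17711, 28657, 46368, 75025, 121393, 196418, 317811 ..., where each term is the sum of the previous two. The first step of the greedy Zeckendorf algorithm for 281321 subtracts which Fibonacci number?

196418

196418 ≤ 281321 < 317811, so the largest Fibonacci number not exceeding 281321 is 196418.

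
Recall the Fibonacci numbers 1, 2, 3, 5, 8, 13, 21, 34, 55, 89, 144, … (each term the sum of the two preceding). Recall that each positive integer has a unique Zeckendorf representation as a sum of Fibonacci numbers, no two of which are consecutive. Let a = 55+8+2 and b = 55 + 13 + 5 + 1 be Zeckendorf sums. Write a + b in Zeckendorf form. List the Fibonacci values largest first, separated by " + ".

The two numbers are 65 and 74, so their sum is 139.
largest Fibonacci ≤ 139 is 89; 139 − 89 = 50
largest Fibonacci ≤ 50 is 34; 50 − 34 = 16
largest Fibonacci ≤ 16 is 13; 16 − 13 = 3
largest Fibonacci ≤ 3 is 3; 3 − 3 = 0

89 + 34 + 13 + 3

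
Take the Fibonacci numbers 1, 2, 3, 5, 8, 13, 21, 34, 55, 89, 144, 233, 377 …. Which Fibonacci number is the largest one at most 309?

233

233 ≤ 309 < 377, so the largest Fibonacci number not exceeding 309 is 233.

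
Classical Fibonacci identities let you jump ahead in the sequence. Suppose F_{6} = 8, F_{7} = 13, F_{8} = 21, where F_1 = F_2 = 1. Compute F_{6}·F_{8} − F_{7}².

8·21 − 13² = 168 − 169 = -1. (Cassini's identity: F_{k−1}F_{k+1} − F_k² = (−1)^k.)

-1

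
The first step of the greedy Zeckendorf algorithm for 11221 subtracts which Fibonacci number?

10946 ≤ 11221 < 17711, so the largest Fibonacci number not exceeding 11221 is 10946.

10946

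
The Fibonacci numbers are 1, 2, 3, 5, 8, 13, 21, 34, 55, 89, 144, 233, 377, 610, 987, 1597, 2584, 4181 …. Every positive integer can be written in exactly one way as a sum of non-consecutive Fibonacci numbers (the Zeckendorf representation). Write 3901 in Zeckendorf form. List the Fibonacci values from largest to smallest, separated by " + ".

3901 − 2584 = 1317
1317 − 987 = 330
330 − 233 = 97
97 − 89 = 8
8 − 8 = 0
So 3901 = 2584 + 987 + 233 + 89 + 8, with no two terms consecutive in the sequence.

2584 + 987 + 233 + 89 + 8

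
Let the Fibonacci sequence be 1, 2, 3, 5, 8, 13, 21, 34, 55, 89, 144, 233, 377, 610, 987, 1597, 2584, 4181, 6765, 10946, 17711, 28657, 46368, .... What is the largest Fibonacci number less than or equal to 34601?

28657 ≤ 34601 < 46368, so the largest Fibonacci number not exceeding 34601 is 28657.

28657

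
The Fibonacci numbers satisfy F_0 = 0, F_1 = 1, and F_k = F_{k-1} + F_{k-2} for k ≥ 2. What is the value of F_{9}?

34

Iterating the recurrence up to F_{3} = 2 and F_{2} = 1:
F_{4} = F_{3} + F_{2} = 2 + 1 = 3
F_{5} = F_{4} + F_{3} = 3 + 2 = 5
F_{6} = F_{5} + F_{4} = 5 + 3 = 8
F_{7} = F_{6} + F_{5} = 8 + 5 = 13
F_{8} = F_{7} + F_{6} = 13 + 8 = 21
F_{9} = F_{8} + F_{7} = 21 + 13 = 34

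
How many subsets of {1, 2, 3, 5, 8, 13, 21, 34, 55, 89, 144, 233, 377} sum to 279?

Each representation comes from the Zeckendorf form by replacing some F_k with F_{k−1} + F_{k−2} where possible.
279 = 233+34+8+3+1 = 233+21+13+8+3+1 = 144+89+34+8+3+1 = 144+89+21+13+8+3+1 = … (1 more), for 5 in all.

5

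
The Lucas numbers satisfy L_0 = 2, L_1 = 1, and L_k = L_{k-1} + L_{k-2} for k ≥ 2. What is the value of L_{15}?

Iterating the recurrence up to L_{7} = 29 and L_{6} = 18:
L_{8} = L_{7} + L_{6} = 29 + 18 = 47
L_{9} = L_{8} + L_{7} = 47 + 29 = 76
L_{10} = L_{9} + L_{8} = 76 + 47 = 123
L_{11} = L_{10} + L_{9} = 123 + 76 = 199
L_{12} = L_{11} + L_{10} = 199 + 123 = 322
L_{13} = L_{12} + L_{11} = 322 + 199 = 521
L_{14} = L_{13} + L_{12} = 521 + 322 = 843
L_{15} = L_{14} + L_{13} = 843 + 521 = 1364

1364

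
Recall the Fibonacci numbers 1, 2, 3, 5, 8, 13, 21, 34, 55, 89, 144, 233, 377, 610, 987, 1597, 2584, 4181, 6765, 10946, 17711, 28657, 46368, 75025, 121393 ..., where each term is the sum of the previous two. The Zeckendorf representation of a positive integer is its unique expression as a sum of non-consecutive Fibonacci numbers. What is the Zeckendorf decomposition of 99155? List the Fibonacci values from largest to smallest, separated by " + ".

Greedy algorithm:
75025 ≤ 99155 < 121393, so take 75025; remainder 24130
17711 ≤ 24130 < 28657, so take 17711; remainder 6419
4181 ≤ 6419 < 6765, so take 4181; remainder 2238
1597 ≤ 2238 < 2584, so take 1597; remainder 641
610 ≤ 641 < 987, so take 610; remainder 31
21 ≤ 31 < 34, so take 21; remainder 10
8 ≤ 10 < 13, so take 8; remainder 2
2 ≤ 2 < 3, so take 2; remainder 0
So 99155 = 75025 + 17711 + 4181 + 1597 + 610 + 21 + 8 + 2, with no two terms consecutive in the sequence.

75025 + 17711 + 4181 + 1597 + 610 + 21 + 8 + 2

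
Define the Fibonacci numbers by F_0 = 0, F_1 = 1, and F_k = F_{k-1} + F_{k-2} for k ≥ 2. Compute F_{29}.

514229

Iterating the recurrence up to F_{21} = 10946 and F_{20} = 6765:
F_{22} = F_{21} + F_{20} = 10946 + 6765 = 17711
F_{23} = F_{22} + F_{21} = 17711 + 10946 = 28657
F_{24} = F_{23} + F_{22} = 28657 + 17711 = 46368
F_{25} = F_{24} + F_{23} = 46368 + 28657 = 75025
F_{26} = F_{25} + F_{24} = 75025 + 46368 = 121393
F_{27} = F_{26} + F_{25} = 121393 + 75025 = 196418
F_{28} = F_{27} + F_{26} = 196418 + 121393 = 317811
F_{29} = F_{28} + F_{27} = 317811 + 196418 = 514229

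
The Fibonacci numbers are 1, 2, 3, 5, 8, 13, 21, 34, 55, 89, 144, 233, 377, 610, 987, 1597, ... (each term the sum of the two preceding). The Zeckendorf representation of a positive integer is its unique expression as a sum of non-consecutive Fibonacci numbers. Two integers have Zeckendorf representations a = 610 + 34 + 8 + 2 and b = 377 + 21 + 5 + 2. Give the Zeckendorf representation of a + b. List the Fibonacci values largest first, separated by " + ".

The two numbers are 654 and 405, so their sum is 1059.
subtract 987 from 1059: 72 remains
subtract 55 from 72: 17 remains
subtract 13 from 17: 4 remains
subtract 3 from 4: 1 remains
subtract 1 from 1: 0 remains

987 + 55 + 13 + 3 + 1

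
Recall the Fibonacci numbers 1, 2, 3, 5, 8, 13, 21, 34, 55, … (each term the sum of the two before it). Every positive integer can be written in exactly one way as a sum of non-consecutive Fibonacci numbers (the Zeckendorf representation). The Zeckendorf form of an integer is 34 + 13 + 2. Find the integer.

49

34 + 13 + 2 = 49.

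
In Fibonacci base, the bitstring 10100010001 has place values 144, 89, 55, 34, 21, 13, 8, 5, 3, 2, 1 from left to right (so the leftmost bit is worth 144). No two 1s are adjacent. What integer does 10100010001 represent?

208

Summing the place values of the 1 bits: 144 + 55 + 8 + 1 = 208.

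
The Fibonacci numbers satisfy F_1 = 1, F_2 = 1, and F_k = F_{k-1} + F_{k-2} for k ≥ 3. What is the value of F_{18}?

Iterating the recurrence up to F_{14} = 377 and F_{13} = 233:
F_{15} = F_{14} + F_{13} = 377 + 233 = 610
F_{16} = F_{15} + F_{14} = 610 + 377 = 987
F_{17} = F_{16} + F_{15} = 987 + 610 = 1597
F_{18} = F_{17} + F_{16} = 1597 + 987 = 2584

2584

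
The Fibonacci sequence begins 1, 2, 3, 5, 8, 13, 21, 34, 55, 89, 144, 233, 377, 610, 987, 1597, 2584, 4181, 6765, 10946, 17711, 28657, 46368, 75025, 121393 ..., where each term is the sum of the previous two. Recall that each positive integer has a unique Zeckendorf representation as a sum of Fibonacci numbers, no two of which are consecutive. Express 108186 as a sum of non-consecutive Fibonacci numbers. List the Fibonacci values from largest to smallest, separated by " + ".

75025 + 28657 + 4181 + 233 + 89 + 1

Repeatedly subtract the largest Fibonacci number that fits:
subtract 75025 from 108186: 33161 remains
subtract 28657 from 33161: 4504 remains
subtract 4181 from 4504: 323 remains
subtract 233 from 323: 90 remains
subtract 89 from 90: 1 remains
subtract 1 from 1: 0 remains
So 108186 = 75025 + 28657 + 4181 + 233 + 89 + 1, with no two terms consecutive in the sequence.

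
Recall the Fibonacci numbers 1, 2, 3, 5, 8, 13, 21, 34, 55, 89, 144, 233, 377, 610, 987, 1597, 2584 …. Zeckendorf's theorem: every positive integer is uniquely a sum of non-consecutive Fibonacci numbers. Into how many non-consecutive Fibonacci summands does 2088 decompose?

6

largest Fibonacci ≤ 2088 is 1597; 2088 − 1597 = 491
largest Fibonacci ≤ 491 is 377; 491 − 377 = 114
largest Fibonacci ≤ 114 is 89; 114 − 89 = 25
largest Fibonacci ≤ 25 is 21; 25 − 21 = 4
largest Fibonacci ≤ 4 is 3; 4 − 3 = 1
largest Fibonacci ≤ 1 is 1; 1 − 1 = 0
2088 = 1597 + 377 + 89 + 21 + 3 + 1, which has 6 terms.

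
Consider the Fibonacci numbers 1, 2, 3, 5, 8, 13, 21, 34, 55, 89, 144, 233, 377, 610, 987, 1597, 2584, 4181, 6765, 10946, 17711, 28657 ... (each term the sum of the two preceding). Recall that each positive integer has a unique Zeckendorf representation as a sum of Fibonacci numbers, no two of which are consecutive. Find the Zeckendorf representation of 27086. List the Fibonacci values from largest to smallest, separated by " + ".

subtract 17711 from 27086: 9375 remains
subtract 6765 from 9375: 2610 remains
subtract 2584 from 2610: 26 remains
subtract 21 from 26: 5 remains
subtract 5 from 5: 0 remains
So 27086 = 17711 + 6765 + 2584 + 21 + 5, with no two terms consecutive in the sequence.

17711 + 6765 + 2584 + 21 + 5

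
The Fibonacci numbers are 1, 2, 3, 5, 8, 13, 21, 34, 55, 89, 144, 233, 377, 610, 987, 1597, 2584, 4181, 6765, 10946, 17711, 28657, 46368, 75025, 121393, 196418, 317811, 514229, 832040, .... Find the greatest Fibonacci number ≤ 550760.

514229 ≤ 550760 < 832040, so the largest Fibonacci number not exceeding 550760 is 514229.

514229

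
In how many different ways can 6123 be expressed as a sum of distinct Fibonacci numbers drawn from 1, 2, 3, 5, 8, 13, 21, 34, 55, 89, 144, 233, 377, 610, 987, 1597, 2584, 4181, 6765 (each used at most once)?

33

Each representation comes from the Zeckendorf form by replacing some F_k with F_{k−1} + F_{k−2} where possible.
6123 = 4181+1597+233+89+21+2 = 4181+1597+233+89+13+8+2 = 4181+1597+233+55+34+21+2 = 4181+987+610+233+89+21+2 = 4181+1597+233+89+13+5+3+2 = … (28 more), for 33 in all.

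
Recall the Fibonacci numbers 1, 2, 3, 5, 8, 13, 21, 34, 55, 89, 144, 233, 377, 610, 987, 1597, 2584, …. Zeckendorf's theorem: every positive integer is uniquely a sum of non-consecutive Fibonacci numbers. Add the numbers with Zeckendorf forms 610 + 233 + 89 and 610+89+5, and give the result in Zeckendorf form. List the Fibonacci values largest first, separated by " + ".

1597 + 34 + 5

The two numbers are 932 and 704, so their sum is 1636.
Repeatedly subtract the largest Fibonacci number that fits:
largest Fibonacci ≤ 1636 is 1597; 1636 − 1597 = 39
largest Fibonacci ≤ 39 is 34; 39 − 34 = 5
largest Fibonacci ≤ 5 is 5; 5 − 5 = 0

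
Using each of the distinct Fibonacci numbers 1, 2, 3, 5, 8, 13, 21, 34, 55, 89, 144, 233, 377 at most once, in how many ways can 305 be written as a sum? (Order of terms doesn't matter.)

8

Starting from the Zeckendorf form and repeatedly splitting a term F_k into F_{k−1} + F_{k−2} (when neither is already used) reaches every representation.
305 = 233+55+13+3+1 = 233+55+8+5+3+1 = 233+34+21+13+3+1 = 144+89+55+13+3+1 = … (4 more), for 8 in all.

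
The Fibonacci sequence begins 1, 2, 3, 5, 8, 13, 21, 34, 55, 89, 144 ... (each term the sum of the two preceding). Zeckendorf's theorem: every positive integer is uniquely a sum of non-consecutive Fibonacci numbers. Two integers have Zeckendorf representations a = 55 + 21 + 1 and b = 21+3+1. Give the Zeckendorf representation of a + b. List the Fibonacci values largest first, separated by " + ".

The two numbers are 77 and 25, so their sum is 102.
take 89 (≤ 102); 102 − 89 = 13
take 13 (≤ 13); 13 − 13 = 0

89 + 13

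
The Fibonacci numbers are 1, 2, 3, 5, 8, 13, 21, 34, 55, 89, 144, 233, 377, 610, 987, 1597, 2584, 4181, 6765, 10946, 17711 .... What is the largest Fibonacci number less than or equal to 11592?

10946 ≤ 11592 < 17711, so the largest Fibonacci number not exceeding 11592 is 10946.

10946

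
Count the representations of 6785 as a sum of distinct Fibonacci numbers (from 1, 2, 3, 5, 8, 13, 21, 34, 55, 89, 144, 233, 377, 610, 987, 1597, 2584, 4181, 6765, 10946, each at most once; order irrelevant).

7

Starting from the Zeckendorf form and repeatedly splitting a term F_k into F_{k−1} + F_{k−2} (when neither is already used) reaches every representation.
6785 = 6765+13+5+2 = 4181+2584+13+5+2 = 4181+1597+987+13+5+2 = 4181+1597+610+377+13+5+2 = … (3 more), for 7 in all.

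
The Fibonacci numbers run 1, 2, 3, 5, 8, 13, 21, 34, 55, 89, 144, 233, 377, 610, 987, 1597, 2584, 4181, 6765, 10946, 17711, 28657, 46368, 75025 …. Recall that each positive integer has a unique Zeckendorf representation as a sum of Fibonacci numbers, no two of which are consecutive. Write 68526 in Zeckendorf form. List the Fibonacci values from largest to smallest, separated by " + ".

46368 + 17711 + 4181 + 233 + 21 + 8 + 3 + 1

Repeatedly subtract the largest Fibonacci number that fits:
subtract 46368 from 68526: 22158 remains
subtract 17711 from 22158: 4447 remains
subtract 4181 from 4447: 266 remains
subtract 233 from 266: 33 remains
subtract 21 from 33: 12 remains
subtract 8 from 12: 4 remains
subtract 3 from 4: 1 remains
subtract 1 from 1: 0 remains
So 68526 = 46368 + 17711 + 4181 + 233 + 21 + 8 + 3 + 1, with no two terms consecutive in the sequence.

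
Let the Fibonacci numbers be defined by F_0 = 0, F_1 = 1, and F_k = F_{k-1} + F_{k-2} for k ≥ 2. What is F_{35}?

Iterating the recurrence up to F_{30} = 832040 and F_{29} = 514229:
F_{31} = F_{30} + F_{29} = 832040 + 514229 = 1346269
F_{32} = F_{31} + F_{30} = 1346269 + 832040 = 2178309
F_{33} = F_{32} + F_{31} = 2178309 + 1346269 = 3524578
F_{34} = F_{33} + F_{32} = 3524578 + 2178309 = 5702887
F_{35} = F_{34} + F_{33} = 5702887 + 3524578 = 9227465

9227465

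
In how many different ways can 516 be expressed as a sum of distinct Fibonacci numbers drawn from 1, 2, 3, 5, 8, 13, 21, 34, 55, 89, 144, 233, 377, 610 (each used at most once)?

Starting from the Zeckendorf form and repeatedly splitting a term F_k into F_{k−1} + F_{k−2} (when neither is already used) reaches every representation.
516 = 377+89+34+13+3 = 377+89+34+13+2+1 = 377+89+34+8+5+3 = 233+144+89+34+13+3 = … (12 more), for 16 in all.

16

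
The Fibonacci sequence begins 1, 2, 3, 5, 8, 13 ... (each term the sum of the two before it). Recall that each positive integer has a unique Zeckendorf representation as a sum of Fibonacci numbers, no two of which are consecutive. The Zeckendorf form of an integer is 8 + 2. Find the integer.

10

8 + 2 = 10.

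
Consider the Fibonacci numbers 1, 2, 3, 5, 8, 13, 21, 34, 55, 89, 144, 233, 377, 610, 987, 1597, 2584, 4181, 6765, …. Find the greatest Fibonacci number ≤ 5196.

4181

4181 ≤ 5196 < 6765, so the largest Fibonacci number not exceeding 5196 is 4181.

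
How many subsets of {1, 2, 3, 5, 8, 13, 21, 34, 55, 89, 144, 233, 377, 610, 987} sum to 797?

797 = 610+144+34+8+1 = 610+144+34+5+3+1 = 610+144+21+13+8+1 = 610+89+55+34+8+1 = … (12 more), for 16 in all.

16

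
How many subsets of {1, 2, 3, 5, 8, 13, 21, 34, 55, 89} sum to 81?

81 = 55+21+5 = 55+21+3+2 = 55+13+8+5 = … (3 more), for 6 in all.

6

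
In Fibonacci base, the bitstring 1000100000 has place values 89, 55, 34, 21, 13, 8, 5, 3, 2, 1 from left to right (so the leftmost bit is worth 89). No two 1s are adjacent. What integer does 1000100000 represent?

Summing the place values of the 1 bits: 89 + 13 = 102.

102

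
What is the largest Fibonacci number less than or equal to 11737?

10946

10946 ≤ 11737 < 17711, so the largest Fibonacci number not exceeding 11737 is 10946.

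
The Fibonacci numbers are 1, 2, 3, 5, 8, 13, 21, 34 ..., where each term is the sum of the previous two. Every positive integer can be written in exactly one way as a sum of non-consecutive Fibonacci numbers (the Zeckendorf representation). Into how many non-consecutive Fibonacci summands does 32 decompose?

3

Greedily peel off the largest Fibonacci term at each step:
32: greatest Fibonacci not exceeding it is 21, leaving 11
11: greatest Fibonacci not exceeding it is 8, leaving 3
3: greatest Fibonacci not exceeding it is 3, leaving 0
32 = 21 + 8 + 3, which has 3 terms.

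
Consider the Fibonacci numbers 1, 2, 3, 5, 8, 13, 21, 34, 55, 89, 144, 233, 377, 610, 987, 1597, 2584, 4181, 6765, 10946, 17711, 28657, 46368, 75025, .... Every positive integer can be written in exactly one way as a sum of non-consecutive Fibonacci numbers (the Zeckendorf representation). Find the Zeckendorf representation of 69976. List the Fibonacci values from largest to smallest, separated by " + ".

Repeatedly subtract the largest Fibonacci number that fits:
largest Fibonacci ≤ 69976 is 46368; 69976 − 46368 = 23608
largest Fibonacci ≤ 23608 is 17711; 23608 − 17711 = 5897
largest Fibonacci ≤ 5897 is 4181; 5897 − 4181 = 1716
largest Fibonacci ≤ 1716 is 1597; 1716 − 1597 = 119
largest Fibonacci ≤ 119 is 89; 119 − 89 = 30
largest Fibonacci ≤ 30 is 21; 30 − 21 = 9
largest Fibonacci ≤ 9 is 8; 9 − 8 = 1
largest Fibonacci ≤ 1 is 1; 1 − 1 = 0
So 69976 = 46368 + 17711 + 4181 + 1597 + 89 + 21 + 8 + 1, with no two terms consecutive in the sequence.

46368 + 17711 + 4181 + 1597 + 89 + 21 + 8 + 1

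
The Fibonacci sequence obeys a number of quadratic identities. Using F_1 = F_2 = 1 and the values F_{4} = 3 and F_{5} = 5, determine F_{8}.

By the doubling identity F_{2k} = F_k(2F_{k+1} − F_k): F_{8} = 3·(2·5 − 3) = 3·7 = 21.

21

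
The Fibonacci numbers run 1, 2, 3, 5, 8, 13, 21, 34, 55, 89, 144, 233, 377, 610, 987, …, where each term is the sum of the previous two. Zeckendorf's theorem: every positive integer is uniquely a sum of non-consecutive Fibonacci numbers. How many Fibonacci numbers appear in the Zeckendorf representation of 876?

6

Repeatedly subtract the largest Fibonacci number that fits:
largest Fibonacci ≤ 876 is 610; 876 − 610 = 266
largest Fibonacci ≤ 266 is 233; 266 − 233 = 33
largest Fibonacci ≤ 33 is 21; 33 − 21 = 12
largest Fibonacci ≤ 12 is 8; 12 − 8 = 4
largest Fibonacci ≤ 4 is 3; 4 − 3 = 1
largest Fibonacci ≤ 1 is 1; 1 − 1 = 0
876 = 610 + 233 + 21 + 8 + 3 + 1, which has 6 terms.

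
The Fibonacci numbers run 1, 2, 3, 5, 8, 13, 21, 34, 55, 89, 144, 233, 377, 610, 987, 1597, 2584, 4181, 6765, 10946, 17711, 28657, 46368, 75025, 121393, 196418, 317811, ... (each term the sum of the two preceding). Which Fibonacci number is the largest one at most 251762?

196418

196418 ≤ 251762 < 317811, so the largest Fibonacci number not exceeding 251762 is 196418.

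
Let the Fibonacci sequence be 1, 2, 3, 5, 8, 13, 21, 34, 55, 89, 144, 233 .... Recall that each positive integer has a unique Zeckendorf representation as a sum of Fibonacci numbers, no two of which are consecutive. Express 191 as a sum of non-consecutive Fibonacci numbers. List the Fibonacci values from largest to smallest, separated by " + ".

144 + 34 + 13

144 ≤ 191 < 233, so take 144; remainder 47
34 ≤ 47 < 55, so take 34; remainder 13
13 ≤ 13 < 21, so take 13; remainder 0
So 191 = 144 + 34 + 13, with no two terms consecutive in the sequence.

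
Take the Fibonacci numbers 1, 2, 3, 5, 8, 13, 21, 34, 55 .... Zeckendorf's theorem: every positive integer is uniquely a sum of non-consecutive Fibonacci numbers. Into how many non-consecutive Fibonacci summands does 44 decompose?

3

44: greatest Fibonacci not exceeding it is 34, leaving 10
10: greatest Fibonacci not exceeding it is 8, leaving 2
2: greatest Fibonacci not exceeding it is 2, leaving 0
44 = 34 + 8 + 2, which has 3 terms.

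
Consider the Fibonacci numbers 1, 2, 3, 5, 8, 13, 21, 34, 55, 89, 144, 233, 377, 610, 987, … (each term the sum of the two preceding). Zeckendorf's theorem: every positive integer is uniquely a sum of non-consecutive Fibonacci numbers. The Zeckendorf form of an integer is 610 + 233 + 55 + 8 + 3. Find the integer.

909

610 + 233 + 55 + 8 + 3 = 909.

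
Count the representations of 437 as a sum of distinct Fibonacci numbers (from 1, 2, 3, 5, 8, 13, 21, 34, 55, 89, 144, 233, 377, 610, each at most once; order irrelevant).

16

437 = 377+55+5 = 377+55+3+2 = 377+34+21+5 = … (13 more), for 16 in all.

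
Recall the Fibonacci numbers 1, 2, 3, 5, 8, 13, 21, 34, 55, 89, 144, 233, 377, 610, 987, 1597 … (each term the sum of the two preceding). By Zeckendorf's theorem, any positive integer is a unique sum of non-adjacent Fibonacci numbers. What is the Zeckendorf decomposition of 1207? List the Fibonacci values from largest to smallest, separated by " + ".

Repeatedly subtract the largest Fibonacci number that fits:
1207: greatest Fibonacci not exceeding it is 987, leaving 220
220: greatest Fibonacci not exceeding it is 144, leaving 76
76: greatest Fibonacci not exceeding it is 55, leaving 21
21: greatest Fibonacci not exceeding it is 21, leaving 0
So 1207 = 987 + 144 + 55 + 21, with no two terms consecutive in the sequence.

987 + 144 + 55 + 21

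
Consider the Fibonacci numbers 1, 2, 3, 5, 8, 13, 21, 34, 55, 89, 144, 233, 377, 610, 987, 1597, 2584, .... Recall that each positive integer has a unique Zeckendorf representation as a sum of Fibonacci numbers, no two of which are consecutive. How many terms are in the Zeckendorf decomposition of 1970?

7

Greedily peel off the largest Fibonacci term at each step:
1970 − 1597 = 373
373 − 233 = 140
140 − 89 = 51
51 − 34 = 17
17 − 13 = 4
4 − 3 = 1
1 − 1 = 0
1970 = 1597 + 233 + 89 + 34 + 13 + 3 + 1, which has 7 terms.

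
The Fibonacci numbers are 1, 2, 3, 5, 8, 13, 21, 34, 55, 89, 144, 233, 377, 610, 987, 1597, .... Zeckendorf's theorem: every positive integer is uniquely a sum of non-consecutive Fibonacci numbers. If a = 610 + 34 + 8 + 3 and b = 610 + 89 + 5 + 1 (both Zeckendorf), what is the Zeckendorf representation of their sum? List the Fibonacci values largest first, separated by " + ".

987 + 233 + 89 + 34 + 13 + 3 + 1

The two numbers are 655 and 705, so their sum is 1360.
1360: greatest Fibonacci not exceeding it is 987, leaving 373
373: greatest Fibonacci not exceeding it is 233, leaving 140
140: greatest Fibonacci not exceeding it is 89, leaving 51
51: greatest Fibonacci not exceeding it is 34, leaving 17
17: greatest Fibonacci not exceeding it is 13, leaving 4
4: greatest Fibonacci not exceeding it is 3, leaving 1
1: greatest Fibonacci not exceeding it is 1, leaving 0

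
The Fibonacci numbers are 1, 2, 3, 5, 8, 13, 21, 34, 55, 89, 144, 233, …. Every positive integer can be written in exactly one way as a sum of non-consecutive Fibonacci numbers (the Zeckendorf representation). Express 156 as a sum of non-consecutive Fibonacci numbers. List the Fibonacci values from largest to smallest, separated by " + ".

Greedy algorithm:
156 − 144 = 12
12 − 8 = 4
4 − 3 = 1
1 − 1 = 0
So 156 = 144 + 8 + 3 + 1, with no two terms consecutive in the sequence.

144 + 8 + 3 + 1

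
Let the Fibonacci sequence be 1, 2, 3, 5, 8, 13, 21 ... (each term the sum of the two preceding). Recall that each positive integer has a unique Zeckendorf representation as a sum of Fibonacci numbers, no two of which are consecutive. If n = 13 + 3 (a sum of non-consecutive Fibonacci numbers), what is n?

13 + 3 = 16.

16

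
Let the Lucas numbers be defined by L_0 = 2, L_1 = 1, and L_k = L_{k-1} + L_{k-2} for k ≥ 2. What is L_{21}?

24476

Iterating the recurrence up to L_{13} = 521 and L_{12} = 322:
L_{14} = L_{13} + L_{12} = 521 + 322 = 843
L_{15} = L_{14} + L_{13} = 843 + 521 = 1364
L_{16} = L_{15} + L_{14} = 1364 + 843 = 2207
L_{17} = L_{16} + L_{15} = 2207 + 1364 = 3571
L_{18} = L_{17} + L_{16} = 3571 + 2207 = 5778
L_{19} = L_{18} + L_{17} = 5778 + 3571 = 9349
L_{20} = L_{19} + L_{18} = 9349 + 5778 = 15127
L_{21} = L_{20} + L_{19} = 15127 + 9349 = 24476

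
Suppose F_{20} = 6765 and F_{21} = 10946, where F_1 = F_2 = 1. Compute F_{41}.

By F_{2k+1} = F_k² + F_{k+1}²: F_{41} = 6765² + 10946² = 45765225 + 119814916 = 165580141.

165580141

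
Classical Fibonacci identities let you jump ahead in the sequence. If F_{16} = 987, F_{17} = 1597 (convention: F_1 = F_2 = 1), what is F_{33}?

By the addition formula F_{m+n} = F_m F_{n+1} + F_{m−1} F_n with m=17, n=16: F_{33} = 1597·1597 + 987·987 = 2550409 + 974169 = 3524578.

3524578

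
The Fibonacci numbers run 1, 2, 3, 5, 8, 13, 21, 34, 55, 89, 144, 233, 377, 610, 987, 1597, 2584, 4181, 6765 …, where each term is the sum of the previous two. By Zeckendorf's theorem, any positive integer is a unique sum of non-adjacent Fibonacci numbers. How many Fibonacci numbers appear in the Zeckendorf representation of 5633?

Greedy algorithm:
largest Fibonacci ≤ 5633 is 4181; 5633 − 4181 = 1452
largest Fibonacci ≤ 1452 is 987; 1452 − 987 = 465
largest Fibonacci ≤ 465 is 377; 465 − 377 = 88
largest Fibonacci ≤ 88 is 55; 88 − 55 = 33
largest Fibonacci ≤ 33 is 21; 33 − 21 = 12
largest Fibonacci ≤ 12 is 8; 12 − 8 = 4
largest Fibonacci ≤ 4 is 3; 4 − 3 = 1
largest Fibonacci ≤ 1 is 1; 1 − 1 = 0
5633 = 4181 + 987 + 377 + 55 + 21 + 8 + 3 + 1, which has 8 terms.

8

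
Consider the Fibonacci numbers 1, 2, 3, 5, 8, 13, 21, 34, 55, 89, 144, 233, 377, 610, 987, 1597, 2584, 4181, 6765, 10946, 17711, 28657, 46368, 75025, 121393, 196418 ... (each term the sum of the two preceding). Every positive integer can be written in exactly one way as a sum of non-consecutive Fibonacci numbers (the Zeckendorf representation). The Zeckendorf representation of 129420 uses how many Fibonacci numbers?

Greedy algorithm:
121393 ≤ 129420 < 196418, so take 121393; remainder 8027
6765 ≤ 8027 < 10946, so take 6765; remainder 1262
987 ≤ 1262 < 1597, so take 987; remainder 275
233 ≤ 275 < 377, so take 233; remainder 42
34 ≤ 42 < 55, so take 34; remainder 8
8 ≤ 8 < 13, so take 8; remainder 0
129420 = 121393 + 6765 + 987 + 233 + 34 + 8, which has 6 terms.

6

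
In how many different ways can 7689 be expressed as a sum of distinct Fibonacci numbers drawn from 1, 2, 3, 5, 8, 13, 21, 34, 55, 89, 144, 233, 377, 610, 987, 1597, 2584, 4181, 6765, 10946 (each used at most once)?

Starting from the Zeckendorf form and repeatedly splitting a term F_k into F_{k−1} + F_{k−2} (when neither is already used) reaches every representation.
7689 = 6765+610+233+55+21+5 = 6765+610+233+55+21+3+2 = 6765+610+233+55+13+8+5 = 6765+610+144+89+55+21+5 = 6765+610+233+55+13+8+3+2 = … (49 more), for 54 in all.

54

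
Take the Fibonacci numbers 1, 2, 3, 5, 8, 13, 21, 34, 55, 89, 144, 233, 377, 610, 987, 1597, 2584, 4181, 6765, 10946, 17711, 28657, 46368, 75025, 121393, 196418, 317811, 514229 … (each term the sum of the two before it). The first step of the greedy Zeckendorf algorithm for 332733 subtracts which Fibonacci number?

317811 ≤ 332733 < 514229, so the largest Fibonacci number not exceeding 332733 is 317811.

317811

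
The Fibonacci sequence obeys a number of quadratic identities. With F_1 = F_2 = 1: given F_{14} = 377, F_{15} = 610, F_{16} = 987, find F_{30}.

By the addition formula F_{m+n} = F_m F_{n+1} + F_{m−1} F_n with m=16, n=14: F_{30} = 987·610 + 610·377 = 602070 + 229970 = 832040.

832040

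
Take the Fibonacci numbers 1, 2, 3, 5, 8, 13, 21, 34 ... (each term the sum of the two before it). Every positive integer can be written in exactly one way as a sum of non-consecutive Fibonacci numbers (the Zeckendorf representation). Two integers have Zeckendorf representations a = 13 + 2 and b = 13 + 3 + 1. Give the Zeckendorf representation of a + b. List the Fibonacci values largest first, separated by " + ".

21 + 8 + 3

The two numbers are 15 and 17, so their sum is 32.
32: greatest Fibonacci not exceeding it is 21, leaving 11
11: greatest Fibonacci not exceeding it is 8, leaving 3
3: greatest Fibonacci not exceeding it is 3, leaving 0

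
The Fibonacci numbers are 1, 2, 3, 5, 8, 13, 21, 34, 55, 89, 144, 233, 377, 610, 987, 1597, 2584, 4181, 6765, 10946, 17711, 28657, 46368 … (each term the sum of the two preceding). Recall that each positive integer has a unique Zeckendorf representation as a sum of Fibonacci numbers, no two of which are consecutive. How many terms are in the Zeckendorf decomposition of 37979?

9

take 28657 (≤ 37979); 37979 − 28657 = 9322
take 6765 (≤ 9322); 9322 − 6765 = 2557
take 1597 (≤ 2557); 2557 − 1597 = 960
take 610 (≤ 960); 960 − 610 = 350
take 233 (≤ 350); 350 − 233 = 117
take 89 (≤ 117); 117 − 89 = 28
take 21 (≤ 28); 28 − 21 = 7
take 5 (≤ 7); 7 − 5 = 2
take 2 (≤ 2); 2 − 2 = 0
37979 = 28657 + 6765 + 1597 + 610 + 233 + 89 + 21 + 5 + 2, which has 9 terms.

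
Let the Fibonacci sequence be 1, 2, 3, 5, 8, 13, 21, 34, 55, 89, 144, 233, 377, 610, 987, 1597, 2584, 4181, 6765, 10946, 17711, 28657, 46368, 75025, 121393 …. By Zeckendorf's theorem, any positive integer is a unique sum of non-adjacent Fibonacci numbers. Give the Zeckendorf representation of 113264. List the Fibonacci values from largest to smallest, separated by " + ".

Greedy algorithm:
113264 − 75025 = 38239
38239 − 28657 = 9582
9582 − 6765 = 2817
2817 − 2584 = 233
233 − 233 = 0
So 113264 = 75025 + 28657 + 6765 + 2584 + 233, with no two terms consecutive in the sequence.

75025 + 28657 + 6765 + 2584 + 233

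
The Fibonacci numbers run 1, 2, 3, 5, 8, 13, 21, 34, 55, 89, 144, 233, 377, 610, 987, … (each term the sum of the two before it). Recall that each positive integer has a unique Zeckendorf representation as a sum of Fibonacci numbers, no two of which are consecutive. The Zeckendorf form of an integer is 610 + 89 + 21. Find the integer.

720

610 + 89 + 21 = 720.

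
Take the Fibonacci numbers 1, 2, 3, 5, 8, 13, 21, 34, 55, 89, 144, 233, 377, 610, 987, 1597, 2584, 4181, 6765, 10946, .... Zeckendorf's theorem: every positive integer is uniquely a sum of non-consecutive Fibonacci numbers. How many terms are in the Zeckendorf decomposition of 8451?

3

take 6765 (≤ 8451); 8451 − 6765 = 1686
take 1597 (≤ 1686); 1686 − 1597 = 89
take 89 (≤ 89); 89 − 89 = 0
8451 = 6765 + 1597 + 89, which has 3 terms.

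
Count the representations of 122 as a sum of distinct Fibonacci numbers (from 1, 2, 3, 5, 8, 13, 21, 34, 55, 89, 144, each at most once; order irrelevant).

Starting from the Zeckendorf form and repeatedly splitting a term F_k into F_{k−1} + F_{k−2} (when neither is already used) reaches every representation.
122 = 89+21+8+3+1 = 55+34+21+8+3+1 — 2 representations.

2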